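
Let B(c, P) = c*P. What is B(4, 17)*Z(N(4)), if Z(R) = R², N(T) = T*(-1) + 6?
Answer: 272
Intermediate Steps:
N(T) = 6 - T (N(T) = -T + 6 = 6 - T)
B(c, P) = P*c
B(4, 17)*Z(N(4)) = (17*4)*(6 - 1*4)² = 68*(6 - 4)² = 68*2² = 68*4 = 272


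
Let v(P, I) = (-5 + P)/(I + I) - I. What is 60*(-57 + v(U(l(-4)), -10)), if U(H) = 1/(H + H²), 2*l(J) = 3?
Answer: -14029/5 ≈ -2805.8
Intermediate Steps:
l(J) = 3/2 (l(J) = (½)*3 = 3/2)
v(P, I) = -I + (-5 + P)/(2*I) (v(P, I) = (-5 + P)/((2*I)) - I = (-5 + P)*(1/(2*I)) - I = (-5 + P)/(2*I) - I = -I + (-5 + P)/(2*I))
60*(-57 + v(U(l(-4)), -10)) = 60*(-57 + (½)*(-5 + 1/((3/2)*(1 + 3/2)) - 2*(-10)²)/(-10)) = 60*(-57 + (½)*(-⅒)*(-5 + 2/(3*(5/2)) - 2*100)) = 60*(-57 + (½)*(-⅒)*(-5 + (⅔)*(⅖) - 200)) = 60*(-57 + (½)*(-⅒)*(-5 + 4/15 - 200)) = 60*(-57 + (½)*(-⅒)*(-3071/15)) = 60*(-57 + 3071/300) = 60*(-14029/300) = -14029/5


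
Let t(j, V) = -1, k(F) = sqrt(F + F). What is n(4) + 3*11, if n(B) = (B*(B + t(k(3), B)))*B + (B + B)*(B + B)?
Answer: 145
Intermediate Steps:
k(F) = sqrt(2)*sqrt(F) (k(F) = sqrt(2*F) = sqrt(2)*sqrt(F))
n(B) = 4*B**2 + B**2*(-1 + B) (n(B) = (B*(B - 1))*B + (B + B)*(B + B) = (B*(-1 + B))*B + (2*B)*(2*B) = B**2*(-1 + B) + 4*B**2 = 4*B**2 + B**2*(-1 + B))
n(4) + 3*11 = 4**2*(3 + 4) + 3*11 = 16*7 + 33 = 112 + 33 = 145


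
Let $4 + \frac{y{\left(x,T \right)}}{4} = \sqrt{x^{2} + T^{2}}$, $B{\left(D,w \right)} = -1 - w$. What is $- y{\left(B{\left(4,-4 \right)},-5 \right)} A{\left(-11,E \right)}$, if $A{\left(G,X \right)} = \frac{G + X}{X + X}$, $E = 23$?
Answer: $\frac{96}{23} - \frac{24 \sqrt{34}}{23} \approx -1.9106$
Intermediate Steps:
$A{\left(G,X \right)} = \frac{G + X}{2 X}$
$y{\left(x,T \right)} = -16 + 4 \sqrt{T^{2} + x^{2}}$ ($y{\left(x,T \right)} = -16 + 4 \sqrt{x^{2} + T^{2}} = -16 + 4 \sqrt{T^{2} + x^{2}}$)
$- y{\left(B{\left(4,-4 \right)},-5 \right)} A{\left(-11,E \right)} = - \left(-16 + 4 \sqrt{\left(-5\right)^{2} + \left(-1 - -4\right)^{2}}\right) \frac{-11 + 23}{2 \cdot 23} = - \left(-16 + 4 \sqrt{25 + \left(-1 + 4\right)^{2}}\right) \frac{1}{2} \cdot \frac{1}{23} \cdot 12 = - \frac{\left(-16 + 4 \sqrt{25 + 3^{2}}\right) 6}{23} = - \frac{\left(-16 + 4 \sqrt{25 + 9}\right) 6}{23} = - \frac{\left(-16 + 4 \sqrt{34}\right) 6}{23} = - (- \frac{96}{23} + \frac{24 \sqrt{34}}{23}) = \frac{96}{23} - \frac{24 \sqrt{34}}{23}$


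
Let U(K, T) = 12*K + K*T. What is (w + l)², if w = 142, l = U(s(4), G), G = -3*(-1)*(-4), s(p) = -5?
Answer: 20164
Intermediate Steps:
G = -12 (G = 3*(-4) = -12)
l = 0 (l = -5*(12 - 12) = -5*0 = 0)
(w + l)² = (142 + 0)² = 142² = 20164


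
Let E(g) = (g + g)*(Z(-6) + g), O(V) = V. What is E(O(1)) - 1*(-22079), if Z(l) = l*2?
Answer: 22057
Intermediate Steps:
Z(l) = 2*l
E(g) = 2*g*(-12 + g) (E(g) = (g + g)*(2*(-6) + g) = (2*g)*(-12 + g) = 2*g*(-12 + g))
E(O(1)) - 1*(-22079) = 2*1*(-12 + 1) - 1*(-22079) = 2*1*(-11) + 22079 = -22 + 22079 = 22057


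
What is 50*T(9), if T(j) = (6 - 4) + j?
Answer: 550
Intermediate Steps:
T(j) = 2 + j
50*T(9) = 50*(2 + 9) = 50*11 = 550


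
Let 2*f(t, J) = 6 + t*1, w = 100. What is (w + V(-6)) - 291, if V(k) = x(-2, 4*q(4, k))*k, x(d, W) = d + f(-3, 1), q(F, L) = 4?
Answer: -188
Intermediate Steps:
f(t, J) = 3 + t/2 (f(t, J) = (6 + t*1)/2 = (6 + t)/2 = 3 + t/2)
x(d, W) = 3/2 + d (x(d, W) = d + (3 + (½)*(-3)) = d + (3 - 3/2) = d + 3/2 = 3/2 + d)
V(k) = -k/2 (V(k) = (3/2 - 2)*k = -k/2)
(w + V(-6)) - 291 = (100 - ½*(-6)) - 291 = (100 + 3) - 291 = 103 - 291 = -188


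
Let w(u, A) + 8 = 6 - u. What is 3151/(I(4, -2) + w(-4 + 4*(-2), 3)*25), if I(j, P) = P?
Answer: 3151/248 ≈ 12.706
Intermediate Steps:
w(u, A) = -2 - u (w(u, A) = -8 + (6 - u) = -2 - u)
3151/(I(4, -2) + w(-4 + 4*(-2), 3)*25) = 3151/(-2 + (-2 - (-4 + 4*(-2)))*25) = 3151/(-2 + (-2 - (-4 - 8))*25) = 3151/(-2 + (-2 - 1*(-12))*25) = 3151/(-2 + (-2 + 12)*25) = 3151/(-2 + 10*25) = 3151/(-2 + 250) = 3151/248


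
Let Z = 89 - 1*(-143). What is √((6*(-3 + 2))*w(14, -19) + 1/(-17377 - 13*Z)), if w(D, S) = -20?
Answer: √49904913487/20393 ≈ 10.954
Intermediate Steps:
Z = 232 (Z = 89 + 143 = 232)
√((6*(-3 + 2))*w(14, -19) + 1/(-17377 - 13*Z)) = √((6*(-3 + 2))*(-20) + 1/(-17377 - 13*232)) = √((6*(-1))*(-20) + 1/(-17377 - 3016)) = √(-6*(-20) + 1/(-20393)) = √(120 - 1/20393) = √(2447159/20393) = √49904913487/20393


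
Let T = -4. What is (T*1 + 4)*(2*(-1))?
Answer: 0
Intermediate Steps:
(T*1 + 4)*(2*(-1)) = (-4*1 + 4)*(2*(-1)) = (-4 + 4)*(-2) = 0*(-2) = 0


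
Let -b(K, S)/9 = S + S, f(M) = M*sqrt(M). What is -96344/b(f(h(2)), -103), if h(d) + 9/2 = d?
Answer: -48172/927 ≈ -51.965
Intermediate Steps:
h(d) = -9/2 + d
f(M) = M**(3/2)
b(K, S) = -18*S (b(K, S) = -9*(S + S) = -18*S)
-96344/b(f(h(2)), -103) = -96344/((-18*(-103))) = -96344/1854 = -96344*1/1854 = -48172/927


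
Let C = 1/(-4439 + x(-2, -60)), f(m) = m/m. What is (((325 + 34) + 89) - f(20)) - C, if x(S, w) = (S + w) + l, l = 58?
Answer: 1986022/4443 ≈ 447.00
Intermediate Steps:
f(m) = 1
x(S, w) = 58 + S + w (x(S, w) = (S + w) + 58 = 58 + S + w)
C = -1/4443 (C = 1/(-4439 + (58 - 2 - 60)) = 1/(-4439 - 4) = 1/(-4443) = -1/4443 ≈ -0.00022507)
(((325 + 34) + 89) - f(20)) - C = (((325 + 34) + 89) - 1*1) - 1*(-1/4443) = ((359 + 89) - 1) + 1/4443 = (448 - 1) + 1/4443 = 447 + 1/4443 = 1986022/4443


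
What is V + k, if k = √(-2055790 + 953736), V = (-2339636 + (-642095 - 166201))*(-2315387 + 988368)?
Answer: 4177365574708 + I*√1102054 ≈ 4.1774e+12 + 1049.8*I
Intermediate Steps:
V = 4177365574708 (V = (-2339636 - 808296)*(-1327019) = -3147932*(-1327019) = 4177365574708)
k = I*√1102054 (k = √(-1102054) = I*√1102054 ≈ 1049.8*I)
V + k = 4177365574708 + I*√1102054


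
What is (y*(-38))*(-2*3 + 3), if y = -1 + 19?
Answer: 2052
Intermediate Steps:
y = 18
(y*(-38))*(-2*3 + 3) = (18*(-38))*(-2*3 + 3) = -684*(-6 + 3) = -684*(-3) = 2052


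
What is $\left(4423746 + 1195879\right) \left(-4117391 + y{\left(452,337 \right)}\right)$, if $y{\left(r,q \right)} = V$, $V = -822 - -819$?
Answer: $-23138210257250$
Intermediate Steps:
$V = -3$ ($V = -822 + 819 = -3$)
$y{\left(r,q \right)} = -3$
$\left(4423746 + 1195879\right) \left(-4117391 + y{\left(452,337 \right)}\right) = \left(4423746 + 1195879\right) \left(-4117391 - 3\right) = 5619625 \left(-4117394\right) = -23138210257250$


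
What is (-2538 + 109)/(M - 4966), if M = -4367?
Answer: 2429/9333 ≈ 0.26026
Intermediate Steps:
(-2538 + 109)/(M - 4966) = (-2538 + 109)/(-4367 - 4966) = -2429/(-9333) = -2429*(-1/9333) = 2429/9333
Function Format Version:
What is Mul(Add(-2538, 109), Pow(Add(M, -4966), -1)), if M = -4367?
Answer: Rational(2429, 9333) ≈ 0.26026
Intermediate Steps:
Mul(Add(-2538, 109), Pow(Add(M, -4966), -1)) = Mul(Add(-2538, 109), Pow(Add(-4367, -4966), -1)) = Mul(-2429, Pow(-9333, -1)) = Mul(-2429, Rational(-1, 9333)) = Rational(2429, 9333)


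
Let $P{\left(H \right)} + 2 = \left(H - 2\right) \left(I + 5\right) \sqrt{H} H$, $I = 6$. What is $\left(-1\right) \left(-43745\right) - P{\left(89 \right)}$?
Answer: $43747 - 85173 \sqrt{89} \approx -7.5977 \cdot 10^{5}$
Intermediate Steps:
$P{\left(H \right)} = -2 + H^{\frac{3}{2}} \left(-22 + 11 H\right)$ ($P{\left(H \right)} = -2 + \left(H - 2\right) \left(6 + 5\right) \sqrt{H} H = -2 + \left(-2 + H\right) 11 \sqrt{H} H = -2 + \left(-22 + 11 H\right) \sqrt{H} H = -2 + \sqrt{H} \left(-22 + 11 H\right) H = -2 + H^{\frac{3}{2}} \left(-22 + 11 H\right)$)
$\left(-1\right) \left(-43745\right) - P{\left(89 \right)} = \left(-1\right) \left(-43745\right) - \left(-2 - 22 \cdot 89^{\frac{3}{2}} + 11 \cdot 89^{\frac{5}{2}}\right) = 43745 - \left(-2 - 22 \cdot 89 \sqrt{89} + 11 \cdot 7921 \sqrt{89}\right) = 43745 - \left(-2 - 1958 \sqrt{89} + 87131 \sqrt{89}\right) = 43745 - \left(-2 + 85173 \sqrt{89}\right) = 43745 + \left(2 - 85173 \sqrt{89}\right) = 43747 - 85173 \sqrt{89}$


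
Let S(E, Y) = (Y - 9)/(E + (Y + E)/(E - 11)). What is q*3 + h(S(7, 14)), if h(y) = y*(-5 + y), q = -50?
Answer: -7650/49 ≈ -156.12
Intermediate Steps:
S(E, Y) = (-9 + Y)/(E + (E + Y)/(-11 + E))
q*3 + h(S(7, 14)) = -50*3 + ((99 - 11*14 - 9*7 + 7*14)/(14 + 7**2 - 10*7))*(-5 + (99 - 11*14 - 9*7 + 7*14)/(14 + 7**2 - 10*7)) = -150 + ((99 - 154 - 63 + 98)/(14 + 49 - 70))*(-5 + (99 - 154 - 63 + 98)/(14 + 49 - 70)) = -150 + (-20/(-7))*(-5 - 20/(-7)) = -150 + (-1/7*(-20))*(-5 - 1/7*(-20)) = -150 + 20*(-5 + 20/7)/7 = -150 + (20/7)*(-15/7) = -150 - 300/49 = -7650/49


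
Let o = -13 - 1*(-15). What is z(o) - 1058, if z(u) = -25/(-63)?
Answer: -66629/63 ≈ -1057.6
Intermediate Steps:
o = 2 (o = -13 + 15 = 2)
z(u) = 25/63 (z(u) = -25*(-1/63) = 25/63)
z(o) - 1058 = 25/63 - 1058 = -66629/63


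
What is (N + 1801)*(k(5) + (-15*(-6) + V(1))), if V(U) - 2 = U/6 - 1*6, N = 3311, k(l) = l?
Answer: 466044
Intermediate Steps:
V(U) = -4 + U/6 (V(U) = 2 + (U/6 - 1*6) = 2 + (U*(1/6) - 6) = 2 + (U/6 - 6) = 2 + (-6 + U/6) = -4 + U/6)
(N + 1801)*(k(5) + (-15*(-6) + V(1))) = (3311 + 1801)*(5 + (-15*(-6) + (-4 + (1/6)*1))) = 5112*(5 + (90 + (-4 + 1/6))) = 5112*(5 + (90 - 23/6)) = 5112*(5 + 517/6) = 5112*(547/6) = 466044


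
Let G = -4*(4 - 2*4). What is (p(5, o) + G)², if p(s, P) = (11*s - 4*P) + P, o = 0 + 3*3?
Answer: 1936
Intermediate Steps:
o = 9 (o = 0 + 9 = 9)
p(s, P) = -3*P + 11*s (p(s, P) = (-4*P + 11*s) + P = -3*P + 11*s)
G = 16 (G = -4*(4 - 8) = -4*(-4) = 16)
(p(5, o) + G)² = ((-3*9 + 11*5) + 16)² = ((-27 + 55) + 16)² = (28 + 16)² = 44² = 1936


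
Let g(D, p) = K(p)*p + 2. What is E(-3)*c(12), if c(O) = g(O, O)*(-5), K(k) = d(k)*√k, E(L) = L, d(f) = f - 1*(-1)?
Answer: 30 + 4680*√3 ≈ 8136.0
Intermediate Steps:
d(f) = 1 + f (d(f) = f + 1 = 1 + f)
K(k) = √k*(1 + k) (K(k) = (1 + k)*√k = √k*(1 + k))
g(D, p) = 2 + p^(3/2)*(1 + p) (g(D, p) = (√p*(1 + p))*p + 2 = p^(3/2)*(1 + p) + 2 = 2 + p^(3/2)*(1 + p))
c(O) = -10 - 5*O^(3/2)*(1 + O) (c(O) = (2 + O^(3/2)*(1 + O))*(-5) = -10 - 5*O^(3/2)*(1 + O))
E(-3)*c(12) = -3*(-10 + 5*12^(3/2)*(-1 - 1*12)) = -3*(-10 + 5*(24*√3)*(-1 - 12)) = -3*(-10 + 5*(24*√3)*(-13)) = -3*(-10 - 1560*√3) = 30 + 4680*√3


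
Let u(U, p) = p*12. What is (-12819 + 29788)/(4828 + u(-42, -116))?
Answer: 16969/3436 ≈ 4.9386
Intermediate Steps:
u(U, p) = 12*p
(-12819 + 29788)/(4828 + u(-42, -116)) = (-12819 + 29788)/(4828 + 12*(-116)) = 16969/(4828 - 1392) = 16969/3436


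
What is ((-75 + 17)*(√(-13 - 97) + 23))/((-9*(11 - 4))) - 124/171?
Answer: 24478/1197 + 58*I*√110/63 ≈ 20.449 + 9.6557*I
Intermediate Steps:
((-75 + 17)*(√(-13 - 97) + 23))/((-9*(11 - 4))) - 124/171 = (-58*(√(-110) + 23))/((-9*7)) - 124*1/171 = -58*(I*√110 + 23)/(-63) - 124/171 = -58*(23 + I*√110)*(-1/63) - 124/171 = (-1334 - 58*I*√110)*(-1/63) - 124/171 = (1334/63 + 58*I*√110/63) - 124/171 = 24478/1197 + 58*I*√110/63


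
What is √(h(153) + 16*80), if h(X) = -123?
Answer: √1157 ≈ 34.015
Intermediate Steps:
√(h(153) + 16*80) = √(-123 + 16*80) = √(-123 + 1280) = √1157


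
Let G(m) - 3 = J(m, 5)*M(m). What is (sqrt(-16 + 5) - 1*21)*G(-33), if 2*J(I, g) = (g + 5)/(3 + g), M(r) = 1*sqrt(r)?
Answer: -(21 - I*sqrt(11))*(24 + 5*I*sqrt(33))/8 ≈ -74.908 - 65.448*I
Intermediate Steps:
M(r) = sqrt(r)
J(I, g) = (5 + g)/(2*(3 + g)) (J(I, g) = ((g + 5)/(3 + g))/2 = ((5 + g)/(3 + g))/2 = (5 + g)/(2*(3 + g)))
G(m) = 3 + 5*sqrt(m)/8 (G(m) = 3 + ((5 + 5)/(2*(3 + 5)))*sqrt(m) = 3 + ((1/2)*10/8)*sqrt(m) = 3 + ((1/2)*(1/8)*10)*sqrt(m) = 3 + 5*sqrt(m)/8)
(sqrt(-16 + 5) - 1*21)*G(-33) = (sqrt(-16 + 5) - 1*21)*(3 + 5*sqrt(-33)/8) = (sqrt(-11) - 21)*(3 + 5*(I*sqrt(33))/8) = (I*sqrt(11) - 21)*(3 + 5*I*sqrt(33)/8) = (-21 + I*sqrt(11))*(3 + 5*I*sqrt(33)/8)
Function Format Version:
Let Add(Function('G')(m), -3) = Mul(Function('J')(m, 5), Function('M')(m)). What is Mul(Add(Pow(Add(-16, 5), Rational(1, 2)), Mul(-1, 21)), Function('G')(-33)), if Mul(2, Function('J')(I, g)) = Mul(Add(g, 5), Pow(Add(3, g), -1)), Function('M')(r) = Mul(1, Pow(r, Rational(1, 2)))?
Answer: Mul(Rational(-1, 8), Add(21, Mul(-1, I, Pow(11, Rational(1, 2)))), Add(24, Mul(5, I, Pow(33, Rational(1, 2))))) ≈ Add(-74.908, Mul(-65.448, I))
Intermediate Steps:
Function('M')(r) = Pow(r, Rational(1, 2))
Function('J')(I, g) = Mul(Rational(1, 2), Pow(Add(3, g), -1), Add(5, g)) (Function('J')(I, g) = Mul(Rational(1, 2), Mul(Add(g, 5), Pow(Add(3, g), -1))) = Mul(Rational(1, 2), Mul(Add(5, g), Pow(Add(3, g), -1))) = Mul(Rational(1, 2), Mul(Pow(Add(3, g), -1), Add(5, g))) = Mul(Rational(1, 2), Pow(Add(3, g), -1), Add(5, g)))
Function('G')(m) = Add(3, Mul(Rational(5, 8), Pow(m, Rational(1, 2)))) (Function('G')(m) = Add(3, Mul(Mul(Rational(1, 2), Pow(Add(3, 5), -1), Add(5, 5)), Pow(m, Rational(1, 2)))) = Add(3, Mul(Mul(Rational(1, 2), Pow(8, -1), 10), Pow(m, Rational(1, 2)))) = Add(3, Mul(Mul(Rational(1, 2), Rational(1, 8), 10), Pow(m, Rational(1, 2)))) = Add(3, Mul(Rational(5, 8), Pow(m, Rational(1, 2)))))
Mul(Add(Pow(Add(-16, 5), Rational(1, 2)), Mul(-1, 21)), Function('G')(-33)) = Mul(Add(Pow(Add(-16, 5), Rational(1, 2)), Mul(-1, 21)), Add(3, Mul(Rational(5, 8), Pow(-33, Rational(1, 2))))) = Mul(Add(Pow(-11, Rational(1, 2)), -21), Add(3, Mul(Rational(5, 8), Mul(I, Pow(33, Rational(1, 2)))))) = Mul(Add(Mul(I, Pow(11, Rational(1, 2))), -21), Add(3, Mul(Rational(5, 8), I, Pow(33, Rational(1, 2))))) = Mul(Add(-21, Mul(I, Pow(11, Rational(1, 2)))), Add(3, Mul(Rational(5, 8), I, Pow(33, Rational(1, 2)))))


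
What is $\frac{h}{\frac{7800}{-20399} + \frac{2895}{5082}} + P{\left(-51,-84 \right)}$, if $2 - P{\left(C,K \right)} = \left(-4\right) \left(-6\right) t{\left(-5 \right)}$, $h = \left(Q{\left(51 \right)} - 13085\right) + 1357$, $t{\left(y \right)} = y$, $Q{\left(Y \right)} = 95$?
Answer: $- \frac{401199290628}{6471835} \approx -61992.0$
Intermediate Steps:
$h = -11633$ ($h = \left(95 - 13085\right) + 1357 = -12990 + 1357 = -11633$)
$P{\left(C,K \right)} = 122$ ($P{\left(C,K \right)} = 2 - \left(-4\right) \left(-6\right) \left(-5\right) = 2 - 24 \left(-5\right) = 2 - -120 = 2 + 120 = 122$)
$\frac{h}{\frac{7800}{-20399} + \frac{2895}{5082}} + P{\left(-51,-84 \right)} = - \frac{11633}{\frac{7800}{-20399} + \frac{2895}{5082}} + 122 = - \frac{11633}{7800 \left(- \frac{1}{20399}\right) + 2895 \cdot \frac{1}{5082}} + 122 = - \frac{11633}{- \frac{7800}{20399} + \frac{965}{1694}} + 122 = - \frac{11633}{\frac{6471835}{34555906}} + 122 = \left(-11633\right) \frac{34555906}{6471835} + 122 = - \frac{401988854498}{6471835} + 122 = - \frac{401199290628}{6471835}$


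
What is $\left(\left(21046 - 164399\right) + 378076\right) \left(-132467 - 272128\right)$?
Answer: $-94967752185$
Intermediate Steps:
$\left(\left(21046 - 164399\right) + 378076\right) \left(-132467 - 272128\right) = \left(\left(21046 - 164399\right) + 378076\right) \left(-404595\right) = \left(-143353 + 378076\right) \left(-404595\right) = 234723 \left(-404595\right) = -94967752185$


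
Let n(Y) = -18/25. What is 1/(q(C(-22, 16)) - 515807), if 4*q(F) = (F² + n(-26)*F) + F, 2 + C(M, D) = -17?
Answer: -25/12892952 ≈ -1.9390e-6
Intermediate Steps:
C(M, D) = -19 (C(M, D) = -2 - 17 = -19)
n(Y) = -18/25 (n(Y) = -18*1/25 = -18/25)
q(F) = F²/4 + 7*F/100 (q(F) = ((F² - 18*F/25) + F)/4 = (F² + 7*F/25)/4 = F²/4 + 7*F/100)
1/(q(C(-22, 16)) - 515807) = 1/((1/100)*(-19)*(7 + 25*(-19)) - 515807) = 1/((1/100)*(-19)*(7 - 475) - 515807) = 1/((1/100)*(-19)*(-468) - 515807) = 1/(2223/25 - 515807) = 1/(-12892952/25) = -25/12892952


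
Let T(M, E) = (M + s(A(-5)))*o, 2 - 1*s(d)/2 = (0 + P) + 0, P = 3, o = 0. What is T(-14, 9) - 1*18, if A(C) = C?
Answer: -18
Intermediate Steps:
s(d) = -2 (s(d) = 4 - 2*((0 + 3) + 0) = 4 - 2*(3 + 0) = 4 - 2*3 = 4 - 6 = -2)
T(M, E) = 0 (T(M, E) = (M - 2)*0 = (-2 + M)*0 = 0)
T(-14, 9) - 1*18 = 0 - 1*18 = 0 - 18 = -18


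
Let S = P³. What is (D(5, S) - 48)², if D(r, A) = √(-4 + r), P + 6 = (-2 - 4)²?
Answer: 2209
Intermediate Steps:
P = 30 (P = -6 + (-2 - 4)² = -6 + (-6)² = -6 + 36 = 30)
S = 27000 (S = 30³ = 27000)
(D(5, S) - 48)² = (√(-4 + 5) - 48)² = (√1 - 48)² = (1 - 48)² = (-47)² = 2209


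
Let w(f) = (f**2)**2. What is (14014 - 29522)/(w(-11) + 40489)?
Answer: -7754/27565 ≈ -0.28130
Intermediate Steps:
w(f) = f**4
(14014 - 29522)/(w(-11) + 40489) = (14014 - 29522)/((-11)**4 + 40489) = -15508/(14641 + 40489) = -15508/55130 = -15508*1/55130 = -7754/27565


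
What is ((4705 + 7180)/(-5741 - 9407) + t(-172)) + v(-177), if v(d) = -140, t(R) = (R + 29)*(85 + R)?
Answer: 186323663/15148 ≈ 12300.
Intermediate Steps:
t(R) = (29 + R)*(85 + R)
((4705 + 7180)/(-5741 - 9407) + t(-172)) + v(-177) = ((4705 + 7180)/(-5741 - 9407) + (2465 + (-172)² + 114*(-172))) - 140 = (11885/(-15148) + (2465 + 29584 - 19608)) - 140 = (11885*(-1/15148) + 12441) - 140 = (-11885/15148 + 12441) - 140 = 188444383/15148 - 140 = 186323663/15148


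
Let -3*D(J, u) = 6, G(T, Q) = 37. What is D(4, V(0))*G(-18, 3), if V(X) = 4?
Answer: -74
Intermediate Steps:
D(J, u) = -2 (D(J, u) = -⅓*6 = -2)
D(4, V(0))*G(-18, 3) = -2*37 = -74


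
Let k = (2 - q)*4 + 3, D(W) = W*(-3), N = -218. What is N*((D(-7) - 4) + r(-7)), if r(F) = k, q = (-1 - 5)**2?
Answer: 25288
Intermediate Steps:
q = 36 (q = (-6)**2 = 36)
D(W) = -3*W
k = -133 (k = (2 - 1*36)*4 + 3 = (2 - 36)*4 + 3 = -34*4 + 3 = -136 + 3 = -133)
r(F) = -133
N*((D(-7) - 4) + r(-7)) = -218*((-3*(-7) - 4) - 133) = -218*((21 - 4) - 133) = -218*(17 - 133) = -218*(-116) = 25288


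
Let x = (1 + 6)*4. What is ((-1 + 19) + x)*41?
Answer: 1886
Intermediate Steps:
x = 28 (x = 7*4 = 28)
((-1 + 19) + x)*41 = ((-1 + 19) + 28)*41 = (18 + 28)*41 = 46*41 = 1886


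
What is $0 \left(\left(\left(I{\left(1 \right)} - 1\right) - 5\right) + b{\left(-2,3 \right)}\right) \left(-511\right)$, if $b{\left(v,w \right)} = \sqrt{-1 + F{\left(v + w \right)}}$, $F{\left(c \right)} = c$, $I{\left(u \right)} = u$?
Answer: $0$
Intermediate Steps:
$b{\left(v,w \right)} = \sqrt{-1 + v + w}$ ($b{\left(v,w \right)} = \sqrt{-1 + \left(v + w\right)} = \sqrt{-1 + v + w}$)
$0 \left(\left(\left(I{\left(1 \right)} - 1\right) - 5\right) + b{\left(-2,3 \right)}\right) \left(-511\right) = 0 \left(\left(\left(1 - 1\right) - 5\right) + \sqrt{-1 - 2 + 3}\right) \left(-511\right) = 0 \left(\left(0 - 5\right) + \sqrt{0}\right) \left(-511\right) = 0 \left(-5 + 0\right) \left(-511\right) = 0 \left(-5\right) \left(-511\right) = 0 \left(-511\right) = 0$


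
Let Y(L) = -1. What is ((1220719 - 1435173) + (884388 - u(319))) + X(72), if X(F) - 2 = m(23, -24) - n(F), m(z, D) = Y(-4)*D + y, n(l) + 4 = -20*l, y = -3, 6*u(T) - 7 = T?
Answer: 2014040/3 ≈ 6.7135e+5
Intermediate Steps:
u(T) = 7/6 + T/6
n(l) = -4 - 20*l
m(z, D) = -3 - D (m(z, D) = -D - 3 = -3 - D)
X(F) = 27 + 20*F (X(F) = 2 + ((-3 - 1*(-24)) - (-4 - 20*F)) = 2 + ((-3 + 24) + (4 + 20*F)) = 2 + (21 + (4 + 20*F)) = 2 + (25 + 20*F) = 27 + 20*F)
((1220719 - 1435173) + (884388 - u(319))) + X(72) = ((1220719 - 1435173) + (884388 - (7/6 + (⅙)*319))) + (27 + 20*72) = (-214454 + (884388 - (7/6 + 319/6))) + (27 + 1440) = (-214454 + (884388 - 1*163/3)) + 1467 = (-214454 + (884388 - 163/3)) + 1467 = (-214454 + 2653001/3) + 1467 = 2009639/3 + 1467 = 2014040/3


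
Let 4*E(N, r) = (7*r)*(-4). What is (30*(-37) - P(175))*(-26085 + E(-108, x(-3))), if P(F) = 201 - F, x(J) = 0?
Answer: 29632560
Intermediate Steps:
E(N, r) = -7*r (E(N, r) = ((7*r)*(-4))/4 = (-28*r)/4 = -7*r)
(30*(-37) - P(175))*(-26085 + E(-108, x(-3))) = (30*(-37) - (201 - 1*175))*(-26085 - 7*0) = (-1110 - (201 - 175))*(-26085 + 0) = (-1110 - 1*26)*(-26085) = (-1110 - 26)*(-26085) = -1136*(-26085) = 29632560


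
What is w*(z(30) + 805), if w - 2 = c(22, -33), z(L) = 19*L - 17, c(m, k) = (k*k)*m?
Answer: 32537680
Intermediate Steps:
c(m, k) = m*k**2 (c(m, k) = k**2*m = m*k**2)
z(L) = -17 + 19*L
w = 23960 (w = 2 + 22*(-33)**2 = 2 + 22*1089 = 2 + 23958 = 23960)
w*(z(30) + 805) = 23960*((-17 + 19*30) + 805) = 23960*((-17 + 570) + 805) = 23960*(553 + 805) = 23960*1358 = 32537680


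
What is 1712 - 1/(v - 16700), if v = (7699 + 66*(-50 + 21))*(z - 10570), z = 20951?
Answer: 102784003119/60037385 ≈ 1712.0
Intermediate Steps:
v = 60054085 (v = (7699 + 66*(-50 + 21))*(20951 - 10570) = (7699 + 66*(-29))*10381 = (7699 - 1914)*10381 = 5785*10381 = 60054085)
1712 - 1/(v - 16700) = 1712 - 1/(60054085 - 16700) = 1712 - 1/60037385 = 102784003119/60037385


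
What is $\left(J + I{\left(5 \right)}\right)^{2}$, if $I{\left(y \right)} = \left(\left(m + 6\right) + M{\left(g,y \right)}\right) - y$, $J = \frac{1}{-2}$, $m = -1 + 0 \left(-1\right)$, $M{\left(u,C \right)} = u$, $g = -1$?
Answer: $\frac{9}{4} \approx 2.25$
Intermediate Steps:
$m = -1$ ($m = -1 + 0 = -1$)
$J = - \frac{1}{2} \approx -0.5$
$I{\left(y \right)} = 4 - y$ ($I{\left(y \right)} = \left(\left(-1 + 6\right) - 1\right) - y = \left(5 - 1\right) - y = 4 - y$)
$\left(J + I{\left(5 \right)}\right)^{2} = \left(- \frac{1}{2} + \left(4 - 5\right)\right)^{2} = \left(- \frac{1}{2} - 1\right)^{2} = \left(- \frac{3}{2}\right)^{2} = \frac{9}{4}$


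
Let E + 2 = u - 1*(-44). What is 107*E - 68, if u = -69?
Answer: -2957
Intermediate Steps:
E = -27 (E = -2 + (-69 - 1*(-44)) = -2 + (-69 + 44) = -2 - 25 = -27)
107*E - 68 = 107*(-27) - 68 = -2889 - 68 = -2957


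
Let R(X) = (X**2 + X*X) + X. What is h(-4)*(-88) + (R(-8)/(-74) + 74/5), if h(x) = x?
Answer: 67558/185 ≈ 365.18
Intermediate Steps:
R(X) = X + 2*X**2 (R(X) = (X**2 + X**2) + X = 2*X**2 + X = X + 2*X**2)
h(-4)*(-88) + (R(-8)/(-74) + 74/5) = -4*(-88) + (-8*(1 + 2*(-8))/(-74) + 74/5) = 352 + (-8*(1 - 16)*(-1/74) + 74*(1/5)) = 352 + (-8*(-15)*(-1/74) + 74/5) = 352 + (120*(-1/74) + 74/5) = 352 + (-60/37 + 74/5) = 352 + 2438/185 = 67558/185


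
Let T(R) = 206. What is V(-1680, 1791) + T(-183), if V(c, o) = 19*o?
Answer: 34235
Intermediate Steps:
V(-1680, 1791) + T(-183) = 19*1791 + 206 = 34029 + 206 = 34235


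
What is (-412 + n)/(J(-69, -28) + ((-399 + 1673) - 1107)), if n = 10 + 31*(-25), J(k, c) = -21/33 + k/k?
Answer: -12947/1841 ≈ -7.0326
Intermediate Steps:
J(k, c) = 4/11 (J(k, c) = -21*1/33 + 1 = -7/11 + 1 = 4/11)
n = -765 (n = 10 - 775 = -765)
(-412 + n)/(J(-69, -28) + ((-399 + 1673) - 1107)) = (-412 - 765)/(4/11 + ((-399 + 1673) - 1107)) = -1177/(4/11 + (1274 - 1107)) = -1177/(4/11 + 167) = -1177/1841/11 = -1177*11/1841 = -12947/1841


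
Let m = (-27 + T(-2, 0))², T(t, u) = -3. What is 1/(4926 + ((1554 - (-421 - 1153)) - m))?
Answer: 1/7154 ≈ 0.00013978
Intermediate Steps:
m = 900 (m = (-27 - 3)² = (-30)² = 900)
1/(4926 + ((1554 - (-421 - 1153)) - m)) = 1/(4926 + ((1554 - (-421 - 1153)) - 1*900)) = 1/(4926 + ((1554 - 1*(-1574)) - 900)) = 1/(4926 + ((1554 + 1574) - 900)) = 1/(4926 + (3128 - 900)) = 1/(4926 + 2228) = 1/7154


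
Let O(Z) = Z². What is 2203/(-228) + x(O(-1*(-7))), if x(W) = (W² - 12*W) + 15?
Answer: 414581/228 ≈ 1818.3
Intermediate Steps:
x(W) = 15 + W² - 12*W
2203/(-228) + x(O(-1*(-7))) = 2203/(-228) + (15 + ((-1*(-7))²)² - 12*(-1*(-7))²) = 2203*(-1/228) + (15 + (7²)² - 12*7²) = -2203/228 + (15 + 49² - 12*49) = -2203/228 + (15 + 2401 - 588) = -2203/228 + 1828 = 414581/228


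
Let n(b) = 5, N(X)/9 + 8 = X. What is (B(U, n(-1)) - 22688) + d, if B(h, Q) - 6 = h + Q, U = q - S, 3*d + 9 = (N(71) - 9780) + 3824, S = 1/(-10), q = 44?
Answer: -732967/30 ≈ -24432.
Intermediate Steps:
N(X) = -72 + 9*X
S = -1/10 ≈ -0.10000
d = -5398/3 (d = -3 + (((-72 + 9*71) - 9780) + 3824)/3 = -3 + (((-72 + 639) - 9780) + 3824)/3 = -3 + ((567 - 9780) + 3824)/3 = -3 + (-9213 + 3824)/3 = -3 + (1/3)*(-5389) = -3 - 5389/3 = -5398/3 ≈ -1799.3)
U = 441/10 (U = 44 - 1*(-1/10) = 44 + 1/10 = 441/10 ≈ 44.100)
B(h, Q) = 6 + Q + h (B(h, Q) = 6 + (h + Q) = 6 + (Q + h) = 6 + Q + h)
(B(U, n(-1)) - 22688) + d = ((6 + 5 + 441/10) - 22688) - 5398/3 = (551/10 - 22688) - 5398/3 = -226329/10 - 5398/3 = -732967/30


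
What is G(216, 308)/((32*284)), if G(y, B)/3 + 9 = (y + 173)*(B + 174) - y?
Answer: 561819/9088 ≈ 61.820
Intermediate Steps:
G(y, B) = -27 - 3*y + 3*(173 + y)*(174 + B) (G(y, B) = -27 + 3*((y + 173)*(B + 174) - y) = -27 + 3*((173 + y)*(174 + B) - y) = -27 + 3*(-y + (173 + y)*(174 + B)) = -27 + (-3*y + 3*(173 + y)*(174 + B)) = -27 - 3*y + 3*(173 + y)*(174 + B))
G(216, 308)/((32*284)) = (90279 + 519*308 + 519*216 + 3*308*216)/((32*284)) = (90279 + 159852 + 112104 + 199584)/9088 = 561819*(1/9088) = 561819/9088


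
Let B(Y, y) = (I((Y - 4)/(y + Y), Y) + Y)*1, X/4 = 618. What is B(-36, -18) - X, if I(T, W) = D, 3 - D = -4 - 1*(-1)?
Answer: -2502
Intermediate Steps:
X = 2472 (X = 4*618 = 2472)
D = 6 (D = 3 - (-4 - 1*(-1)) = 3 - (-4 + 1) = 3 - 1*(-3) = 3 + 3 = 6)
I(T, W) = 6
B(Y, y) = 6 + Y (B(Y, y) = (6 + Y)*1 = 6 + Y)
B(-36, -18) - X = (6 - 36) - 1*2472 = -30 - 2472 = -2502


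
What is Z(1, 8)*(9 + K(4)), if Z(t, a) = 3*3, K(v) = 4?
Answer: 117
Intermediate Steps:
Z(t, a) = 9
Z(1, 8)*(9 + K(4)) = 9*(9 + 4) = 9*13 = 117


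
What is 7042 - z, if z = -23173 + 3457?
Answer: 26758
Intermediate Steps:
z = -19716
7042 - z = 7042 - 1*(-19716) = 7042 + 19716 = 26758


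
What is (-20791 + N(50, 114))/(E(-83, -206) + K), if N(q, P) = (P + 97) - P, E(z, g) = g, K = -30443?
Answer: 20694/30649 ≈ 0.67519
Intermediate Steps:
N(q, P) = 97 (N(q, P) = (97 + P) - P = 97)
(-20791 + N(50, 114))/(E(-83, -206) + K) = (-20791 + 97)/(-206 - 30443) = -20694/(-30649) = -20694*(-1/30649) = 20694/30649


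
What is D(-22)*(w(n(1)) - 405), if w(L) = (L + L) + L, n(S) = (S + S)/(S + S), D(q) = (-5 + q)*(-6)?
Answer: -65124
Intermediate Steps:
D(q) = 30 - 6*q
n(S) = 1 (n(S) = (2*S)/((2*S)) = (2*S)*(1/(2*S)) = 1)
w(L) = 3*L (w(L) = 2*L + L = 3*L)
D(-22)*(w(n(1)) - 405) = (30 - 6*(-22))*(3*1 - 405) = (30 + 132)*(3 - 405) = 162*(-402) = -65124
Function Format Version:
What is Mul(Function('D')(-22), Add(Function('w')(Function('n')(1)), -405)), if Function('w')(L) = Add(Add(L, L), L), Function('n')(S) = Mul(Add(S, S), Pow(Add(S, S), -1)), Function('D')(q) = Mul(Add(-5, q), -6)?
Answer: -65124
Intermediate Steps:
Function('D')(q) = Add(30, Mul(-6, q))
Function('n')(S) = 1 (Function('n')(S) = Mul(Mul(2, S), Pow(Mul(2, S), -1)) = Mul(Mul(2, S), Mul(Rational(1, 2), Pow(S, -1))) = 1)
Function('w')(L) = Mul(3, L) (Function('w')(L) = Add(Mul(2, L), L) = Mul(3, L))
Mul(Function('D')(-22), Add(Function('w')(Function('n')(1)), -405)) = Mul(Add(30, Mul(-6, -22)), Add(Mul(3, 1), -405)) = Mul(Add(30, 132), Add(3, -405)) = Mul(162, -402) = -65124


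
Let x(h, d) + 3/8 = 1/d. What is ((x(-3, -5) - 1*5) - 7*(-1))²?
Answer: 3249/1600 ≈ 2.0306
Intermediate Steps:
x(h, d) = -3/8 + 1/d
((x(-3, -5) - 1*5) - 7*(-1))² = (((-3/8 + 1/(-5)) - 1*5) - 7*(-1))² = (((-3/8 - ⅕) - 5) + 7)² = ((-23/40 - 5) + 7)² = (-223/40 + 7)² = (57/40)² = 3249/1600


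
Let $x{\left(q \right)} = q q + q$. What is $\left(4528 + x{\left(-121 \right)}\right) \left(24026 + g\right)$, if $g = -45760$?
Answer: $-413989232$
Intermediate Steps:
$x{\left(q \right)} = q + q^{2}$ ($x{\left(q \right)} = q^{2} + q = q + q^{2}$)
$\left(4528 + x{\left(-121 \right)}\right) \left(24026 + g\right) = \left(4528 - 121 \left(1 - 121\right)\right) \left(24026 - 45760\right) = \left(4528 - -14520\right) \left(-21734\right) = \left(4528 + 14520\right) \left(-21734\right) = 19048 \left(-21734\right) = -413989232$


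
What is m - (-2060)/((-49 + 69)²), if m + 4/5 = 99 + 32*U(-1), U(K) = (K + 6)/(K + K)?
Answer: 467/20 ≈ 23.350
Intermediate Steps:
U(K) = (6 + K)/(2*K) (U(K) = (6 + K)/((2*K)) = (6 + K)*(1/(2*K)) = (6 + K)/(2*K))
m = 91/5 (m = -⅘ + (99 + 32*((½)*(6 - 1)/(-1))) = -⅘ + (99 + 32*((½)*(-1)*5)) = -⅘ + (99 + 32*(-5/2)) = -⅘ + (99 - 80) = -⅘ + 19 = 91/5 ≈ 18.200)
m - (-2060)/((-49 + 69)²) = 91/5 - (-2060)/((-49 + 69)²) = 91/5 - (-2060)/(20²) = 91/5 - (-2060)/400 = 91/5 - 1*(-103/20) = 91/5 + 103/20 = 467/20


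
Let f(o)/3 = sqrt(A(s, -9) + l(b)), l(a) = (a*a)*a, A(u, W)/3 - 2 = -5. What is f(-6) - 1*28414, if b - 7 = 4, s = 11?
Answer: -28414 + 3*sqrt(1322) ≈ -28305.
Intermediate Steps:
A(u, W) = -9 (A(u, W) = 6 + 3*(-5) = 6 - 15 = -9)
b = 11 (b = 7 + 4 = 11)
l(a) = a**3 (l(a) = a**2*a = a**3)
f(o) = 3*sqrt(1322) (f(o) = 3*sqrt(-9 + 11**3) = 3*sqrt(-9 + 1331) = 3*sqrt(1322))
f(-6) - 1*28414 = 3*sqrt(1322) - 1*28414 = 3*sqrt(1322) - 28414 = -28414 + 3*sqrt(1322)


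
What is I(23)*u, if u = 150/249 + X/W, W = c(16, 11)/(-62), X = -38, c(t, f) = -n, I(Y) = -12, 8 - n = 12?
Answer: -587244/83 ≈ -7075.2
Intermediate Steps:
n = -4 (n = 8 - 1*12 = 8 - 12 = -4)
c(t, f) = 4 (c(t, f) = -1*(-4) = 4)
W = -2/31 (W = 4/(-62) = 4*(-1/62) = -2/31 ≈ -0.064516)
u = 48937/83 (u = 150/249 - 38/(-2/31) = 150*(1/249) - 38*(-31/2) = 50/83 + 589 = 48937/83 ≈ 589.60)
I(23)*u = -12*48937/83 = -587244/83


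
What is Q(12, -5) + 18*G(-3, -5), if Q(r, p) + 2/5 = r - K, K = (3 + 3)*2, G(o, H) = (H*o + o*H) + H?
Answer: 2248/5 ≈ 449.60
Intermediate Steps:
G(o, H) = H + 2*H*o (G(o, H) = (H*o + H*o) + H = 2*H*o + H = H + 2*H*o)
K = 12 (K = 6*2 = 12)
Q(r, p) = -62/5 + r (Q(r, p) = -2/5 + (r - 1*12) = -2/5 + (r - 12) = -2/5 + (-12 + r) = -62/5 + r)
Q(12, -5) + 18*G(-3, -5) = (-62/5 + 12) + 18*(-5*(1 + 2*(-3))) = -2/5 + 18*(-5*(1 - 6)) = -2/5 + 18*(-5*(-5)) = -2/5 + 18*25 = -2/5 + 450 = 2248/5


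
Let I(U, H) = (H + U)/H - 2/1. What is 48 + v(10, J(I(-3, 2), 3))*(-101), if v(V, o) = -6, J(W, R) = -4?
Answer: 654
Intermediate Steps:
I(U, H) = -2 + (H + U)/H (I(U, H) = (H + U)/H - 2*1 = (H + U)/H - 2 = -2 + (H + U)/H)
48 + v(10, J(I(-3, 2), 3))*(-101) = 48 - 6*(-101) = 48 + 606 = 654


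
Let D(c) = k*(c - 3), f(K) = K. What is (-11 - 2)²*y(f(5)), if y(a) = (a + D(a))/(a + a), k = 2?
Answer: 1521/10 ≈ 152.10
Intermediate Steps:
D(c) = -6 + 2*c (D(c) = 2*(c - 3) = 2*(-3 + c) = -6 + 2*c)
y(a) = (-6 + 3*a)/(2*a) (y(a) = (a + (-6 + 2*a))/(a + a) = (-6 + 3*a)/((2*a)) = (-6 + 3*a)*(1/(2*a)) = (-6 + 3*a)/(2*a))
(-11 - 2)²*y(f(5)) = (-11 - 2)²*(3/2 - 3/5) = (-13)²*(3/2 - 3*⅕) = 169*(3/2 - ⅗) = 169*(9/10) = 1521/10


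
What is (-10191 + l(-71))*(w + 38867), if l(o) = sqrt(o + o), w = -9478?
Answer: -299503299 + 29389*I*sqrt(142) ≈ -2.995e+8 + 3.5021e+5*I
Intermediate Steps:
l(o) = sqrt(2)*sqrt(o) (l(o) = sqrt(2*o) = sqrt(2)*sqrt(o))
(-10191 + l(-71))*(w + 38867) = (-10191 + sqrt(2)*sqrt(-71))*(-9478 + 38867) = (-10191 + sqrt(2)*(I*sqrt(71)))*29389 = (-10191 + I*sqrt(142))*29389 = -299503299 + 29389*I*sqrt(142)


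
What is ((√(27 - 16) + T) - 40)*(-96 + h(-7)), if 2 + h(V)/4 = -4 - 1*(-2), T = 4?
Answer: 4032 - 112*√11 ≈ 3660.5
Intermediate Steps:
h(V) = -16 (h(V) = -8 + 4*(-4 - 1*(-2)) = -8 + 4*(-4 + 2) = -8 + 4*(-2) = -8 - 8 = -16)
((√(27 - 16) + T) - 40)*(-96 + h(-7)) = ((√(27 - 16) + 4) - 40)*(-96 - 16) = ((√11 + 4) - 40)*(-112) = ((4 + √11) - 40)*(-112) = (-36 + √11)*(-112) = 4032 - 112*√11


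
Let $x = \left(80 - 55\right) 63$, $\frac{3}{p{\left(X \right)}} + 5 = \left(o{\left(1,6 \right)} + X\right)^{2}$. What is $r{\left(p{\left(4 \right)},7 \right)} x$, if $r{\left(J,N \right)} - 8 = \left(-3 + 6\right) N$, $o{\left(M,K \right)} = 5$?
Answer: $45675$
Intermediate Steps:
$p{\left(X \right)} = \frac{3}{-5 + \left(5 + X\right)^{2}}$
$r{\left(J,N \right)} = 8 + 3 N$ ($r{\left(J,N \right)} = 8 + \left(-3 + 6\right) N = 8 + 3 N$)
$x = 1575$ ($x = 25 \cdot 63 = 1575$)
$r{\left(p{\left(4 \right)},7 \right)} x = \left(8 + 3 \cdot 7\right) 1575 = \left(8 + 21\right) 1575 = 29 \cdot 1575 = 45675$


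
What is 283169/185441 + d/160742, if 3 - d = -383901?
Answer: 58354346531/14904078611 ≈ 3.9153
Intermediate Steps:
d = 383904 (d = 3 - 1*(-383901) = 3 + 383901 = 383904)
283169/185441 + d/160742 = 283169/185441 + 383904/160742 = 283169*(1/185441) + 383904*(1/160742) = 283169/185441 + 191952/80371 = 58354346531/14904078611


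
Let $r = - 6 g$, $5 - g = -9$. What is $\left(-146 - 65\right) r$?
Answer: $17724$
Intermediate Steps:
$g = 14$ ($g = 5 - -9 = 5 + 9 = 14$)
$r = -84$ ($r = \left(-6\right) 14 = -84$)
$\left(-146 - 65\right) r = \left(-146 - 65\right) \left(-84\right) = \left(-211\right) \left(-84\right) = 17724$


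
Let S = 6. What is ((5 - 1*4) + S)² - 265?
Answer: -216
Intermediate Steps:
((5 - 1*4) + S)² - 265 = ((5 - 1*4) + 6)² - 265 = ((5 - 4) + 6)² - 265 = (1 + 6)² - 265 = 7² - 265 = 49 - 265 = -216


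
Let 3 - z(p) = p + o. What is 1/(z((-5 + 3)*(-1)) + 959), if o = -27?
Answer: 1/987 ≈ 0.0010132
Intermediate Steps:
z(p) = 30 - p (z(p) = 3 - (p - 27) = 3 - (-27 + p) = 3 + (27 - p) = 30 - p)
1/(z((-5 + 3)*(-1)) + 959) = 1/((30 - (-5 + 3)*(-1)) + 959) = 1/((30 - (-2)*(-1)) + 959) = 1/((30 - 1*2) + 959) = 1/((30 - 2) + 959) = 1/(28 + 959) = 1/987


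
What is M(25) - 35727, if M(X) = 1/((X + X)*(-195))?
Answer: -348338251/9750 ≈ -35727.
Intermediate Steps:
M(X) = -1/(390*X) (M(X) = -1/195/(2*X) = (1/(2*X))*(-1/195) = -1/(390*X))
M(25) - 35727 = -1/390/25 - 35727 = -1/390*1/25 - 35727 = -1/9750 - 35727 = -348338251/9750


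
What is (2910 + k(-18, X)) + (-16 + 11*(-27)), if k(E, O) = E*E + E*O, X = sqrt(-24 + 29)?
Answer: 2921 - 18*sqrt(5) ≈ 2880.8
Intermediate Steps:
X = sqrt(5) ≈ 2.2361
k(E, O) = E**2 + E*O
(2910 + k(-18, X)) + (-16 + 11*(-27)) = (2910 - 18*(-18 + sqrt(5))) + (-16 + 11*(-27)) = (2910 + (324 - 18*sqrt(5))) + (-16 - 297) = (3234 - 18*sqrt(5)) - 313 = 2921 - 18*sqrt(5)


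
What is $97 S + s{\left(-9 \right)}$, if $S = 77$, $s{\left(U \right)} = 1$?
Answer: $7470$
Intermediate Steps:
$97 S + s{\left(-9 \right)} = 97 \cdot 77 + 1 = 7469 + 1 = 7470$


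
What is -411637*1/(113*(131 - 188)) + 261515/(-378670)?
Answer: 1623054365/25673826 ≈ 63.218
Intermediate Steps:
-411637*1/(113*(131 - 188)) + 261515/(-378670) = -411637/((-57*113)) + 261515*(-1/378670) = -411637/(-6441) - 52303/75734 = -411637*(-1/6441) - 52303/75734 = 411637/6441 - 52303/75734 = 1623054365/25673826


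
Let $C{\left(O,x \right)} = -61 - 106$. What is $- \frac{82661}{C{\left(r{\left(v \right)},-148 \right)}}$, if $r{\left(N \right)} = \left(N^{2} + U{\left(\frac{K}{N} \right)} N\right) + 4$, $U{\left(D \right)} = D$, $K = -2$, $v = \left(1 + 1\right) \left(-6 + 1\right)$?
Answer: $\frac{82661}{167} \approx 494.98$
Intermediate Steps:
$v = -10$ ($v = 2 \left(-5\right) = -10$)
$r{\left(N \right)} = 2 + N^{2}$ ($r{\left(N \right)} = \left(N^{2} + - \frac{2}{N} N\right) + 4 = \left(N^{2} - 2\right) + 4 = \left(-2 + N^{2}\right) + 4 = 2 + N^{2}$)
$C{\left(O,x \right)} = -167$
$- \frac{82661}{C{\left(r{\left(v \right)},-148 \right)}} = - \frac{82661}{-167} = \left(-82661\right) \left(- \frac{1}{167}\right) = \frac{82661}{167}$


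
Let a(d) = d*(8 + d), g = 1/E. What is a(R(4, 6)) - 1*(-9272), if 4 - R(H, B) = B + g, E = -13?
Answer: 1564993/169 ≈ 9260.3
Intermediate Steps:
g = -1/13 (g = 1/(-13) = -1/13 ≈ -0.076923)
R(H, B) = 53/13 - B (R(H, B) = 4 - (B - 1/13) = 4 - (-1/13 + B) = 4 + (1/13 - B) = 53/13 - B)
a(R(4, 6)) - 1*(-9272) = (53/13 - 1*6)*(8 + (53/13 - 1*6)) - 1*(-9272) = (53/13 - 6)*(8 + (53/13 - 6)) + 9272 = -25*(8 - 25/13)/13 + 9272 = -25/13*79/13 + 9272 = -1975/169 + 9272 = 1564993/169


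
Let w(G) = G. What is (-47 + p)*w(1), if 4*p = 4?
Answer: -46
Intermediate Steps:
p = 1 (p = (1/4)*4 = 1)
(-47 + p)*w(1) = (-47 + 1)*1 = -46*1 = -46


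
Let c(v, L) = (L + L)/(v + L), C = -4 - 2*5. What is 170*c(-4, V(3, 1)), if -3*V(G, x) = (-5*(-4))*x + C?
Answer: 340/3 ≈ 113.33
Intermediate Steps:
C = -14 (C = -4 - 10 = -14)
V(G, x) = 14/3 - 20*x/3 (V(G, x) = -((-5*(-4))*x - 14)/3 = -(20*x - 14)/3 = -(-14 + 20*x)/3 = 14/3 - 20*x/3)
c(v, L) = 2*L/(L + v) (c(v, L) = (2*L)/(L + v) = 2*L/(L + v))
170*c(-4, V(3, 1)) = 170*(2*(14/3 - 20/3*1)/((14/3 - 20/3*1) - 4)) = 170*(2*(14/3 - 20/3)/((14/3 - 20/3) - 4)) = 170*(2*(-2)/(-2 - 4)) = 170*(2*(-2)/(-6)) = 170*(2*(-2)*(-⅙)) = 170*(⅔) = 340/3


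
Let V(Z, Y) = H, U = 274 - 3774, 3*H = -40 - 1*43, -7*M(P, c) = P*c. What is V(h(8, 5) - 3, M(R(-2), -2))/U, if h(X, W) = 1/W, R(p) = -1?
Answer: 83/10500 ≈ 0.0079048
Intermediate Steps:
M(P, c) = -P*c/7
H = -83/3 (H = (-40 - 1*43)/3 = (-40 - 43)/3 = (1/3)*(-83) = -83/3 ≈ -27.667)
U = -3500
V(Z, Y) = -83/3
V(h(8, 5) - 3, M(R(-2), -2))/U = -83/3/(-3500) = -83/3*(-1/3500) = 83/10500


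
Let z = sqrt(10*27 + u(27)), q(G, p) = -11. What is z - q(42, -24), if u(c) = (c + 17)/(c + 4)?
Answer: 11 + sqrt(260834)/31 ≈ 27.475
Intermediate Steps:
u(c) = (17 + c)/(4 + c)
z = sqrt(260834)/31 (z = sqrt(10*27 + (17 + 27)/(4 + 27)) = sqrt(270 + 44/31) = sqrt(8414/31) = sqrt(260834)/31 ≈ 16.475)
z - q(42, -24) = sqrt(260834)/31 - 1*(-11) = sqrt(260834)/31 + 11 = 11 + sqrt(260834)/31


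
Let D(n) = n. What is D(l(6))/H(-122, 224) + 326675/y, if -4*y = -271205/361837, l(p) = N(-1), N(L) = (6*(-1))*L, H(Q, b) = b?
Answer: 10590998099683/6074992 ≈ 1.7434e+6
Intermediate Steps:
N(L) = -6*L
l(p) = 6 (l(p) = -6*(-1) = 6)
y = 271205/1447348 (y = -(-271205)/(4*361837) = -1/4*(-271205/361837) = 271205/1447348 ≈ 0.18738)
D(l(6))/H(-122, 224) + 326675/y = 6/224 + 326675/(271205/1447348) = 6*(1/224) + 326675*(1447348/271205) = 3/112 + 94562481580/54241 = 10590998099683/6074992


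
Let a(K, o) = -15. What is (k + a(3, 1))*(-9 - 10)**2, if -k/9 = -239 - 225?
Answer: 1502121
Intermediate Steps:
k = 4176 (k = -9*(-239 - 225) = -9*(-464) = 4176)
(k + a(3, 1))*(-9 - 10)**2 = (4176 - 15)*(-9 - 10)**2 = 4161*(-19)**2 = 4161*361 = 1502121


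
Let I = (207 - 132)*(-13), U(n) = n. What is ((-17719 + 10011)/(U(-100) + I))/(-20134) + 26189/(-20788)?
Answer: -283498129677/224968255700 ≈ -1.2602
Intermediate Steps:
I = -975 (I = 75*(-13) = -975)
((-17719 + 10011)/(U(-100) + I))/(-20134) + 26189/(-20788) = ((-17719 + 10011)/(-100 - 975))/(-20134) + 26189/(-20788) = -7708/(-1075)*(-1/20134) + 26189*(-1/20788) = -7708*(-1/1075)*(-1/20134) - 26189/20788 = (7708/1075)*(-1/20134) - 26189/20788 = -3854/10822025 - 26189/20788 = -283498129677/224968255700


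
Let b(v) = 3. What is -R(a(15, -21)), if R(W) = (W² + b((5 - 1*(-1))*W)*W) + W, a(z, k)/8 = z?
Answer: -14880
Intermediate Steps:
a(z, k) = 8*z
R(W) = W² + 4*W (R(W) = (W² + 3*W) + W = W² + 4*W)
-R(a(15, -21)) = -8*15*(4 + 8*15) = -120*(4 + 120) = -120*124 = -1*14880 = -14880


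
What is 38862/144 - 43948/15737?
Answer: 33624599/125896 ≈ 267.08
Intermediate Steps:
38862/144 - 43948/15737 = 38862*(1/144) - 43948*1/15737 = 2159/8 - 43948/15737 = 33624599/125896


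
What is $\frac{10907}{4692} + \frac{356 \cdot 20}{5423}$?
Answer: $\frac{5444453}{1496748} \approx 3.6375$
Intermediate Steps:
$\frac{10907}{4692} + \frac{356 \cdot 20}{5423} = 10907 \cdot \frac{1}{4692} + 7120 \cdot \frac{1}{5423} = \frac{10907}{4692} + \frac{7120}{5423} = \frac{5444453}{1496748}$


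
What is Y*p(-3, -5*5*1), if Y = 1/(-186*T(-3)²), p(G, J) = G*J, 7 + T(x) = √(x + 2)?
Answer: -6/775 - 7*I/3100 ≈ -0.0077419 - 0.0022581*I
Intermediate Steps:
T(x) = -7 + √(2 + x) (T(x) = -7 + √(x + 2) = -7 + √(2 + x))
Y = -1/(186*(-7 + I)²) (Y = 1/(-186*(-7 + √(2 - 3))²) = 1/(-186*(-7 + √(-1))²) = 1/(-186*(-7 + I)²) = -1/(186*(-7 + I)²) ≈ -0.00010323 - 3.0108e-5*I)
Y*p(-3, -5*5*1) = (-2/19375 - 7*I/232500)*(-3*(-5*5)) = (-2/19375 - 7*I/232500)*(-(-75)) = (-2/19375 - 7*I/232500)*(-3*(-25)) = (-2/19375 - 7*I/232500)*75 = -6/775 - 7*I/3100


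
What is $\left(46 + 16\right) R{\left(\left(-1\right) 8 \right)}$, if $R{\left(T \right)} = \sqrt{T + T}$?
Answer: $248 i \approx 248.0 i$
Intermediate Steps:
$R{\left(T \right)} = \sqrt{2} \sqrt{T}$ ($R{\left(T \right)} = \sqrt{2 T} = \sqrt{2} \sqrt{T}$)
$\left(46 + 16\right) R{\left(\left(-1\right) 8 \right)} = \left(46 + 16\right) \sqrt{2} \sqrt{\left(-1\right) 8} = 62 \sqrt{2} \sqrt{-8} = 62 \sqrt{2} \cdot 2 i \sqrt{2} = 62 \cdot 4 i = 248 i$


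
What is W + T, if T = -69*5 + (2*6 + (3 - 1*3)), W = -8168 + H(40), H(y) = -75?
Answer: -8576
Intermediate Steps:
W = -8243 (W = -8168 - 75 = -8243)
T = -333 (T = -345 + (12 + (3 - 3)) = -345 + (12 + 0) = -345 + 12 = -333)
W + T = -8243 - 333 = -8576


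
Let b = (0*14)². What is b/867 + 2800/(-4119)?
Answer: -2800/4119 ≈ -0.67978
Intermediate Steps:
b = 0 (b = 0² = 0)
b/867 + 2800/(-4119) = 0/867 + 2800/(-4119) = 0*(1/867) + 2800*(-1/4119) = 0 - 2800/4119 = -2800/4119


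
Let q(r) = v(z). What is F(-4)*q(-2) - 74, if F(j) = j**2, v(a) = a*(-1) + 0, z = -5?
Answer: 6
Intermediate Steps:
v(a) = -a (v(a) = -a + 0 = -a)
q(r) = 5 (q(r) = -1*(-5) = 5)
F(-4)*q(-2) - 74 = (-4)**2*5 - 74 = 16*5 - 74 = 80 - 74 = 6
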